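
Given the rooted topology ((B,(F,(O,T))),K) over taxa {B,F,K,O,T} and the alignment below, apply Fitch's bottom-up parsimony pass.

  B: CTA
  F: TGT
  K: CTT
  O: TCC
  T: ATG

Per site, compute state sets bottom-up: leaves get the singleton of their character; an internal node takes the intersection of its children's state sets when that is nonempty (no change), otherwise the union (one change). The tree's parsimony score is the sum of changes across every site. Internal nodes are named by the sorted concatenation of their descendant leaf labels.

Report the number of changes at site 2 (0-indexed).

site 0, node OT: O={T} ∪ T={A} → {A,T} (+1)
site 0, node FOT: F={T} ∩ OT={A,T} → {T} (+0)
site 0, node BFOT: B={C} ∪ FOT={T} → {C,T} (+1)
site 0, node BFKOT: BFOT={C,T} ∩ K={C} → {C} (+0)
site 1, node OT: O={C} ∪ T={T} → {C,T} (+1)
site 1, node FOT: F={G} ∪ OT={C,T} → {C,G,T} (+1)
site 1, node BFOT: B={T} ∩ FOT={C,G,T} → {T} (+0)
site 1, node BFKOT: BFOT={T} ∩ K={T} → {T} (+0)
site 2, node OT: O={C} ∪ T={G} → {C,G} (+1)
site 2, node FOT: F={T} ∪ OT={C,G} → {C,G,T} (+1)
site 2, node BFOT: B={A} ∪ FOT={C,G,T} → {A,C,G,T} (+1)
site 2, node BFKOT: BFOT={A,C,G,T} ∩ K={T} → {T} (+0)
per-site changes: [2, 2, 3]; total = 7

3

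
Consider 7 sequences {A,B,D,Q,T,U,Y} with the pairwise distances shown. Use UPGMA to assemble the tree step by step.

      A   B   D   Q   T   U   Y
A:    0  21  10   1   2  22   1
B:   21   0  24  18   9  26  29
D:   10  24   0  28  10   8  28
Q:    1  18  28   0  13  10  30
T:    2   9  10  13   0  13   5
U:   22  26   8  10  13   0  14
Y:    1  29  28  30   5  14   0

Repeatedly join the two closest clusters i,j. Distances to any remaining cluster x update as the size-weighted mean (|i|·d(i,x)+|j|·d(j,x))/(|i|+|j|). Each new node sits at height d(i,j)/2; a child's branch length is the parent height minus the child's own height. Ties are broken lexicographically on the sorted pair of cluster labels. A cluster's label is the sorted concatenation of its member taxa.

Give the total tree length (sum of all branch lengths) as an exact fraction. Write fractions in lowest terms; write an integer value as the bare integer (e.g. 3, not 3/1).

2033/48

step 1: merge (A,Q) at d=1; branch lengths A→1/2, Q→1/2; new cluster AQ
  updated: d(AQ,B)=39/2, d(AQ,D)=19, d(AQ,T)=15/2, d(AQ,U)=16, d(AQ,Y)=31/2
step 2: merge (T,Y) at d=5; branch lengths T→5/2, Y→5/2; new cluster TY
  updated: d(AQ,TY)=23/2, d(B,TY)=19, d(D,TY)=19, d(TY,U)=27/2
step 3: merge (D,U) at d=8; branch lengths D→4, U→4; new cluster DU
  updated: d(AQ,DU)=35/2, d(B,DU)=25, d(DU,TY)=65/4
step 4: merge (AQ,TY) at d=23/2; branch lengths AQ→21/4, TY→13/4; new cluster AQTY
  updated: d(AQTY,B)=77/4, d(AQTY,DU)=135/8
step 5: merge (AQTY,DU) at d=135/8; branch lengths AQTY→43/16, DU→71/16; new cluster ADQTUY
  updated: d(ADQTUY,B)=127/6
step 6: merge (ADQTUY,B) at d=127/6; branch lengths ADQTUY→103/48, B→127/12; new cluster ABDQTUY
final tree: ((((A:1/2,Q:1/2):21/4,(T:5/2,Y:5/2):13/4):43/16,(D:4,U:4):71/16):103/48,B:127/12)
total length: 2033/48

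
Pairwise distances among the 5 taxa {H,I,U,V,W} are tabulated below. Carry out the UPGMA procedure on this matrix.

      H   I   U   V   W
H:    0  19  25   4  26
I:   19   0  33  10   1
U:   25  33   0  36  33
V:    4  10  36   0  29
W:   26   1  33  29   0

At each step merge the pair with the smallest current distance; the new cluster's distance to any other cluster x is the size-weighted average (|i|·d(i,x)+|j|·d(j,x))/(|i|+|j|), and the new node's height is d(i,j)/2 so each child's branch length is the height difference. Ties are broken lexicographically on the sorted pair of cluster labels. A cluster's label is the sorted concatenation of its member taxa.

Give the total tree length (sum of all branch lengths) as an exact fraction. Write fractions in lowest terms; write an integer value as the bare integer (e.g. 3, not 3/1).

1. join I+W (d=1) ⇒ IW; edges |I|=1/2, |W|=1/2
  updated: d(H,IW)=45/2, d(IW,U)=33, d(IW,V)=39/2
2. join H+V (d=4) ⇒ HV; edges |H|=2, |V|=2
  updated: d(HV,IW)=21, d(HV,U)=61/2
3. join HV+IW (d=21) ⇒ HIVW; edges |HV|=17/2, |IW|=10
  updated: d(HIVW,U)=127/4
4. join HIVW+U (d=127/4) ⇒ HIUVW; edges |HIVW|=43/8, |U|=127/8
final tree: (((H:2,V:2):17/2,(I:1/2,W:1/2):10):43/8,U:127/8)
total length: 179/4

179/4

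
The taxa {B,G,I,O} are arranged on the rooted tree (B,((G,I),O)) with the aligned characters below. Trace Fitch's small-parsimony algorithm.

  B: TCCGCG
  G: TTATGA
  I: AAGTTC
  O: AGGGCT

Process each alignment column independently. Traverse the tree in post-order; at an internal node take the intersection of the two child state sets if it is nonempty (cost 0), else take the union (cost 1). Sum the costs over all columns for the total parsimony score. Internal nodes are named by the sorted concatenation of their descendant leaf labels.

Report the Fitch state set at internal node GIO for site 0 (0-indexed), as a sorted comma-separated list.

GI@0: {T} ∪ {A} = {A,T} (union, +1)
GIO@0: {A,T} ∩ {A} = {A} (intersection, +0)
BGIO@0: {T} ∪ {A} = {A,T} (union, +1)
GI@1: {T} ∪ {A} = {A,T} (union, +1)
GIO@1: {A,T} ∪ {G} = {A,G,T} (union, +1)
BGIO@1: {C} ∪ {A,G,T} = {A,C,G,T} (union, +1)
GI@2: {A} ∪ {G} = {A,G} (union, +1)
GIO@2: {A,G} ∩ {G} = {G} (intersection, +0)
BGIO@2: {C} ∪ {G} = {C,G} (union, +1)
GI@3: {T} ∩ {T} = {T} (intersection, +0)
GIO@3: {T} ∪ {G} = {G,T} (union, +1)
BGIO@3: {G} ∩ {G,T} = {G} (intersection, +0)
GI@4: {G} ∪ {T} = {G,T} (union, +1)
GIO@4: {G,T} ∪ {C} = {C,G,T} (union, +1)
BGIO@4: {C} ∩ {C,G,T} = {C} (intersection, +0)
GI@5: {A} ∪ {C} = {A,C} (union, +1)
GIO@5: {A,C} ∪ {T} = {A,C,T} (union, +1)
BGIO@5: {G} ∪ {A,C,T} = {A,C,G,T} (union, +1)
per-site changes: [2, 3, 2, 1, 2, 3]; total = 13

A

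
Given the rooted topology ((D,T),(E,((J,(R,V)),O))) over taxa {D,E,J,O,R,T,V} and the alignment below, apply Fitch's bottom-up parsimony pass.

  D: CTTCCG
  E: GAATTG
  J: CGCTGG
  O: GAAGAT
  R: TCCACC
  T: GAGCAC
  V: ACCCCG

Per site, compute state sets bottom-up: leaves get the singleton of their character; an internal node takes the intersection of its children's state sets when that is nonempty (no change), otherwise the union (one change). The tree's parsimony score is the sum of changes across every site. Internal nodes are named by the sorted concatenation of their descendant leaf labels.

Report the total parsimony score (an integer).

[col 0] DT: children D:{C}, T:{G} ∪→ {C,G}; cost 1
[col 0] RV: children R:{T}, V:{A} ∪→ {A,T}; cost 1
[col 0] JRV: children J:{C}, RV:{A,T} ∪→ {A,C,T}; cost 1
[col 0] JORV: children JRV:{A,C,T}, O:{G} ∪→ {A,C,G,T}; cost 1
[col 0] EJORV: children E:{G}, JORV:{A,C,G,T} ∩→ {G}; cost 0
[col 0] DEJORTV: children DT:{C,G}, EJORV:{G} ∩→ {G}; cost 0
[col 1] DT: children D:{T}, T:{A} ∪→ {A,T}; cost 1
[col 1] RV: children R:{C}, V:{C} ∩→ {C}; cost 0
[col 1] JRV: children J:{G}, RV:{C} ∪→ {C,G}; cost 1
[col 1] JORV: children JRV:{C,G}, O:{A} ∪→ {A,C,G}; cost 1
[col 1] EJORV: children E:{A}, JORV:{A,C,G} ∩→ {A}; cost 0
[col 1] DEJORTV: children DT:{A,T}, EJORV:{A} ∩→ {A}; cost 0
[col 2] DT: children D:{T}, T:{G} ∪→ {G,T}; cost 1
[col 2] RV: children R:{C}, V:{C} ∩→ {C}; cost 0
[col 2] JRV: children J:{C}, RV:{C} ∩→ {C}; cost 0
[col 2] JORV: children JRV:{C}, O:{A} ∪→ {A,C}; cost 1
[col 2] EJORV: children E:{A}, JORV:{A,C} ∩→ {A}; cost 0
[col 2] DEJORTV: children DT:{G,T}, EJORV:{A} ∪→ {A,G,T}; cost 1
[col 3] DT: children D:{C}, T:{C} ∩→ {C}; cost 0
[col 3] RV: children R:{A}, V:{C} ∪→ {A,C}; cost 1
[col 3] JRV: children J:{T}, RV:{A,C} ∪→ {A,C,T}; cost 1
[col 3] JORV: children JRV:{A,C,T}, O:{G} ∪→ {A,C,G,T}; cost 1
[col 3] EJORV: children E:{T}, JORV:{A,C,G,T} ∩→ {T}; cost 0
[col 3] DEJORTV: children DT:{C}, EJORV:{T} ∪→ {C,T}; cost 1
[col 4] DT: children D:{C}, T:{A} ∪→ {A,C}; cost 1
[col 4] RV: children R:{C}, V:{C} ∩→ {C}; cost 0
[col 4] JRV: children J:{G}, RV:{C} ∪→ {C,G}; cost 1
[col 4] JORV: children JRV:{C,G}, O:{A} ∪→ {A,C,G}; cost 1
[col 4] EJORV: children E:{T}, JORV:{A,C,G} ∪→ {A,C,G,T}; cost 1
[col 4] DEJORTV: children DT:{A,C}, EJORV:{A,C,G,T} ∩→ {A,C}; cost 0
[col 5] DT: children D:{G}, T:{C} ∪→ {C,G}; cost 1
[col 5] RV: children R:{C}, V:{G} ∪→ {C,G}; cost 1
[col 5] JRV: children J:{G}, RV:{C,G} ∩→ {G}; cost 0
[col 5] JORV: children JRV:{G}, O:{T} ∪→ {G,T}; cost 1
[col 5] EJORV: children E:{G}, JORV:{G,T} ∩→ {G}; cost 0
[col 5] DEJORTV: children DT:{C,G}, EJORV:{G} ∩→ {G}; cost 0
per-site changes: [4, 3, 3, 4, 4, 3]; total = 21

21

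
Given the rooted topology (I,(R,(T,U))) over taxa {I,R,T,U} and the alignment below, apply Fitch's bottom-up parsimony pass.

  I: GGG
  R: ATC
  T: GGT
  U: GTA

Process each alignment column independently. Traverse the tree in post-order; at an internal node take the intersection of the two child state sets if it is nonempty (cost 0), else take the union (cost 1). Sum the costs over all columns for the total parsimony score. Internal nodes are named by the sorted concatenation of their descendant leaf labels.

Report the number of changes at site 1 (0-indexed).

2

[col 0] TU: children T:{G}, U:{G} ∩→ {G}; cost 0
[col 0] RTU: children R:{A}, TU:{G} ∪→ {A,G}; cost 1
[col 0] IRTU: children I:{G}, RTU:{A,G} ∩→ {G}; cost 0
[col 1] TU: children T:{G}, U:{T} ∪→ {G,T}; cost 1
[col 1] RTU: children R:{T}, TU:{G,T} ∩→ {T}; cost 0
[col 1] IRTU: children I:{G}, RTU:{T} ∪→ {G,T}; cost 1
[col 2] TU: children T:{T}, U:{A} ∪→ {A,T}; cost 1
[col 2] RTU: children R:{C}, TU:{A,T} ∪→ {A,C,T}; cost 1
[col 2] IRTU: children I:{G}, RTU:{A,C,T} ∪→ {A,C,G,T}; cost 1
per-site changes: [1, 2, 3]; total = 6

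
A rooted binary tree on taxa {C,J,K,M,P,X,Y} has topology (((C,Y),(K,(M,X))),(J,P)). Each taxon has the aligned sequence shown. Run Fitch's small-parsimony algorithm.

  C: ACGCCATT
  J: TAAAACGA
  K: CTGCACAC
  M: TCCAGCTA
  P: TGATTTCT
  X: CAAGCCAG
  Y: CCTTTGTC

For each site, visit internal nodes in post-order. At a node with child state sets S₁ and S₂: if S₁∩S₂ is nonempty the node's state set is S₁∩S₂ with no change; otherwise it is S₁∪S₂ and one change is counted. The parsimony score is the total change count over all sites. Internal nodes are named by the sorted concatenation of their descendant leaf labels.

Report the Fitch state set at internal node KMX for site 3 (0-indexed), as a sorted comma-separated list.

A,C,G

site 0, node CY: C={A} ∪ Y={C} → {A,C} (+1)
site 0, node MX: M={T} ∪ X={C} → {C,T} (+1)
site 0, node KMX: K={C} ∩ MX={C,T} → {C} (+0)
site 0, node CKMXY: CY={A,C} ∩ KMX={C} → {C} (+0)
site 0, node JP: J={T} ∩ P={T} → {T} (+0)
site 0, node CJKMPXY: CKMXY={C} ∪ JP={T} → {C,T} (+1)
site 1, node CY: C={C} ∩ Y={C} → {C} (+0)
site 1, node MX: M={C} ∪ X={A} → {A,C} (+1)
site 1, node KMX: K={T} ∪ MX={A,C} → {A,C,T} (+1)
site 1, node CKMXY: CY={C} ∩ KMX={A,C,T} → {C} (+0)
site 1, node JP: J={A} ∪ P={G} → {A,G} (+1)
site 1, node CJKMPXY: CKMXY={C} ∪ JP={A,G} → {A,C,G} (+1)
site 2, node CY: C={G} ∪ Y={T} → {G,T} (+1)
site 2, node MX: M={C} ∪ X={A} → {A,C} (+1)
site 2, node KMX: K={G} ∪ MX={A,C} → {A,C,G} (+1)
site 2, node CKMXY: CY={G,T} ∩ KMX={A,C,G} → {G} (+0)
site 2, node JP: J={A} ∩ P={A} → {A} (+0)
site 2, node CJKMPXY: CKMXY={G} ∪ JP={A} → {A,G} (+1)
site 3, node CY: C={C} ∪ Y={T} → {C,T} (+1)
site 3, node MX: M={A} ∪ X={G} → {A,G} (+1)
site 3, node KMX: K={C} ∪ MX={A,G} → {A,C,G} (+1)
site 3, node CKMXY: CY={C,T} ∩ KMX={A,C,G} → {C} (+0)
site 3, node JP: J={A} ∪ P={T} → {A,T} (+1)
site 3, node CJKMPXY: CKMXY={C} ∪ JP={A,T} → {A,C,T} (+1)
site 4, node CY: C={C} ∪ Y={T} → {C,T} (+1)
site 4, node MX: M={G} ∪ X={C} → {C,G} (+1)
site 4, node KMX: K={A} ∪ MX={C,G} → {A,C,G} (+1)
site 4, node CKMXY: CY={C,T} ∩ KMX={A,C,G} → {C} (+0)
site 4, node JP: J={A} ∪ P={T} → {A,T} (+1)
site 4, node CJKMPXY: CKMXY={C} ∪ JP={A,T} → {A,C,T} (+1)
site 5, node CY: C={A} ∪ Y={G} → {A,G} (+1)
site 5, node MX: M={C} ∩ X={C} → {C} (+0)
site 5, node KMX: K={C} ∩ MX={C} → {C} (+0)
site 5, node CKMXY: CY={A,G} ∪ KMX={C} → {A,C,G} (+1)
site 5, node JP: J={C} ∪ P={T} → {C,T} (+1)
site 5, node CJKMPXY: CKMXY={A,C,G} ∩ JP={C,T} → {C} (+0)
site 6, node CY: C={T} ∩ Y={T} → {T} (+0)
site 6, node MX: M={T} ∪ X={A} → {A,T} (+1)
site 6, node KMX: K={A} ∩ MX={A,T} → {A} (+0)
site 6, node CKMXY: CY={T} ∪ KMX={A} → {A,T} (+1)
site 6, node JP: J={G} ∪ P={C} → {C,G} (+1)
site 6, node CJKMPXY: CKMXY={A,T} ∪ JP={C,G} → {A,C,G,T} (+1)
site 7, node CY: C={T} ∪ Y={C} → {C,T} (+1)
site 7, node MX: M={A} ∪ X={G} → {A,G} (+1)
site 7, node KMX: K={C} ∪ MX={A,G} → {A,C,G} (+1)
site 7, node CKMXY: CY={C,T} ∩ KMX={A,C,G} → {C} (+0)
site 7, node JP: J={A} ∪ P={T} → {A,T} (+1)
site 7, node CJKMPXY: CKMXY={C} ∪ JP={A,T} → {A,C,T} (+1)
per-site changes: [3, 4, 4, 5, 5, 3, 4, 5]; total = 33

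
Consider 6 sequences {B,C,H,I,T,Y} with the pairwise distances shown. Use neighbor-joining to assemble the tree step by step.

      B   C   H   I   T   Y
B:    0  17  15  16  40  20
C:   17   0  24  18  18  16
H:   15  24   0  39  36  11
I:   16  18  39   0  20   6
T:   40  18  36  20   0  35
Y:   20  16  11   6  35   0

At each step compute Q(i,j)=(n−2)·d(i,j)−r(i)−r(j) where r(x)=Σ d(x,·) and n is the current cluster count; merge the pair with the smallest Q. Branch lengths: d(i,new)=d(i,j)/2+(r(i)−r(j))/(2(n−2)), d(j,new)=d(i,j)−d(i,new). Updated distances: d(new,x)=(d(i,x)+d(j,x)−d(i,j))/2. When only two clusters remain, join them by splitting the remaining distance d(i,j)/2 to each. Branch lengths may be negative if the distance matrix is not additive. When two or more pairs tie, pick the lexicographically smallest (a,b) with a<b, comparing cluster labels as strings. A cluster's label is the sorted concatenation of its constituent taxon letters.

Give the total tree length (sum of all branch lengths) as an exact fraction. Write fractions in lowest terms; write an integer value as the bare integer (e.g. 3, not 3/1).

step 1: merge (B,H) at d=15, Q=-173; branch lengths B→43/8, H→77/8; new cluster BH
  updated: d(BH,C)=13, d(BH,I)=20, d(BH,T)=61/2, d(BH,Y)=8
step 2: merge (C,T) at d=18, Q=-229/2; branch lengths C→31/12, T→185/12; new cluster CT
  updated: d(BH,CT)=51/4, d(CT,I)=10, d(CT,Y)=33/2
step 3: merge (BH,Y) at d=8, Q=-221/4; branch lengths BH→105/16, Y→23/16; new cluster BHY
  updated: d(BHY,CT)=85/8, d(BHY,I)=9
step 4: merge (BHY,CT) at d=85/8, Q=-237/8; branch lengths BHY→77/16, CT→93/16; new cluster BCHTY
  updated: d(BCHTY,I)=67/16
step 5: merge (BCHTY,I) at d=67/16; branch lengths BCHTY→67/32, I→67/32; new cluster BCHITY
final tree: ((((B:43/8,H:77/8):105/16,Y:23/16):77/16,(C:31/12,T:185/12):93/16):67/32,I:67/32)
total length: 893/16

893/16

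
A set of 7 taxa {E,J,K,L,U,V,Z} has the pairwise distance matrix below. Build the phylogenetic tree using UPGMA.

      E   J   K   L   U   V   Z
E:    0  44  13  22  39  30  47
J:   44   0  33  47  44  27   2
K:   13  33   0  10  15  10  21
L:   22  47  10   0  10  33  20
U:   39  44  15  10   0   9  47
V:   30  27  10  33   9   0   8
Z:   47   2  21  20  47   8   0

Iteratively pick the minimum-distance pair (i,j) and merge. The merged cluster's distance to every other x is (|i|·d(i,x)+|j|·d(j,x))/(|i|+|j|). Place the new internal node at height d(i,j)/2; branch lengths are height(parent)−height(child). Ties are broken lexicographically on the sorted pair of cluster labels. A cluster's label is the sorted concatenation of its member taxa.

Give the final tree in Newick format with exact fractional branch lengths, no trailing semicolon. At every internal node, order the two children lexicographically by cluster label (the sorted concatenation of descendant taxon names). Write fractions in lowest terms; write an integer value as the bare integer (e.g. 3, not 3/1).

((E:13,((K:5,L:5):7/2,(U:9/2,V:9/2):4):9/2):39/10,(J:1,Z:1):159/10)

1. join J+Z (d=2) ⇒ JZ; edges |J|=1, |Z|=1
  updated: d(E,JZ)=91/2, d(JZ,K)=27, d(JZ,L)=67/2, d(JZ,U)=91/2, d(JZ,V)=35/2
2. join U+V (d=9) ⇒ UV; edges |U|=9/2, |V|=9/2
  updated: d(E,UV)=69/2, d(JZ,UV)=63/2, d(K,UV)=25/2, d(L,UV)=43/2
3. join K+L (d=10) ⇒ KL; edges |K|=5, |L|=5
  updated: d(E,KL)=35/2, d(JZ,KL)=121/4, d(KL,UV)=17
4. join KL+UV (d=17) ⇒ KLUV; edges |KL|=7/2, |UV|=4
  updated: d(E,KLUV)=26, d(JZ,KLUV)=247/8
5. join E+KLUV (d=26) ⇒ EKLUV; edges |E|=13, |KLUV|=9/2
  updated: d(EKLUV,JZ)=169/5
6. join EKLUV+JZ (d=169/5) ⇒ EJKLUVZ; edges |EKLUV|=39/10, |JZ|=159/10
final tree: ((E:13,((K:5,L:5):7/2,(U:9/2,V:9/2):4):9/2):39/10,(J:1,Z:1):159/10)
total length: 329/5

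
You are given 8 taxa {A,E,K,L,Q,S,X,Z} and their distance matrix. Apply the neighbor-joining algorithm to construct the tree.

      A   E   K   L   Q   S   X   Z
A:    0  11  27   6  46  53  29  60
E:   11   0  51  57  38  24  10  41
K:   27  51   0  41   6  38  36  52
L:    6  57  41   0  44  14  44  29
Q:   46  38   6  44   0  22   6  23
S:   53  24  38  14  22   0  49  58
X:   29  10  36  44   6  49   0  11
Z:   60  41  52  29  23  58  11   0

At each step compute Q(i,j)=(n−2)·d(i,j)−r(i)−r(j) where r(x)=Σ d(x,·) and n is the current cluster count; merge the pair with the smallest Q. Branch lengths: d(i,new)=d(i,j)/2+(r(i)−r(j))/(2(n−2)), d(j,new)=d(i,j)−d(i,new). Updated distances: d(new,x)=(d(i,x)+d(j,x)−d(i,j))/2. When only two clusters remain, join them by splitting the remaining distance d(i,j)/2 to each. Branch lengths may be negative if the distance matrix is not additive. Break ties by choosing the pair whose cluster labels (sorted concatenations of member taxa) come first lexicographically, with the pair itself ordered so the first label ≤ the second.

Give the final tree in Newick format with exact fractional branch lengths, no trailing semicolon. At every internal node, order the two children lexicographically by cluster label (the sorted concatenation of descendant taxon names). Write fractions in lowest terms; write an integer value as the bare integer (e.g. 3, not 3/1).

1. join A+L (d=6, Q=-431) ⇒ AL; edges |A|=11/4, |L|=13/4
  updated: d(AL,E)=31, d(AL,K)=31, d(AL,Q)=42, d(AL,S)=61/2, d(AL,X)=67/2, d(AL,Z)=83/2
2. join K+Q (d=6, Q=-321) ⇒ KQ; edges |K|=107/10, |Q|=-47/10
  updated: d(AL,KQ)=67/2, d(E,KQ)=83/2, d(KQ,S)=27, d(KQ,X)=18, d(KQ,Z)=69/2
3. join X+Z (d=11, Q=-527/2) ⇒ XZ; edges |X|=-41/16, |Z|=217/16
  updated: d(AL,XZ)=32, d(E,XZ)=20, d(KQ,XZ)=83/4, d(S,XZ)=48
4. join KQ+XZ (d=83/4, Q=-725/4) ⇒ KQXZ; edges |KQ|=257/24, |XZ|=241/24
  updated: d(AL,KQXZ)=179/8, d(E,KQXZ)=163/8, d(KQXZ,S)=217/8
5. join AL+KQXZ (d=179/8, Q=-109) ⇒ AKLQXZ; edges |AL|=235/16, |KQXZ|=123/16
  updated: d(AKLQXZ,E)=29/2, d(AKLQXZ,S)=141/8
6. join AKLQXZ+E (d=29/2, Q=-449/8) ⇒ AEKLQXZ; edges |AKLQXZ|=65/16, |E|=167/16
  updated: d(AEKLQXZ,S)=217/16
7. join AEKLQXZ+S (d=217/16) ⇒ AEKLQSXZ; edges |AEKLQXZ|=217/32, |S|=217/32
final tree: ((((A:11/4,L:13/4):235/16,((K:107/10,Q:-47/10):257/24,(X:-41/16,Z:217/16):241/24):123/16):65/16,E:167/16):217/32,S:217/32)
total length: 1507/16

((((A:11/4,L:13/4):235/16,((K:107/10,Q:-47/10):257/24,(X:-41/16,Z:217/16):241/24):123/16):65/16,E:167/16):217/32,S:217/32)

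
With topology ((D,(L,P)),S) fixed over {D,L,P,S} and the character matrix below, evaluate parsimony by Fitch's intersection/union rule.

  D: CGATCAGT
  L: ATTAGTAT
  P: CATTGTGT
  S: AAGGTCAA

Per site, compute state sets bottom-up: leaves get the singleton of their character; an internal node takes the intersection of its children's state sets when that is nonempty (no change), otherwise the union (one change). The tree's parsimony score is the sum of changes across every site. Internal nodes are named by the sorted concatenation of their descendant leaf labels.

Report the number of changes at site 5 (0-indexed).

2

site 0, node LP: L={A} ∪ P={C} → {A,C} (+1)
site 0, node DLP: D={C} ∩ LP={A,C} → {C} (+0)
site 0, node DLPS: DLP={C} ∪ S={A} → {A,C} (+1)
site 1, node LP: L={T} ∪ P={A} → {A,T} (+1)
site 1, node DLP: D={G} ∪ LP={A,T} → {A,G,T} (+1)
site 1, node DLPS: DLP={A,G,T} ∩ S={A} → {A} (+0)
site 2, node LP: L={T} ∩ P={T} → {T} (+0)
site 2, node DLP: D={A} ∪ LP={T} → {A,T} (+1)
site 2, node DLPS: DLP={A,T} ∪ S={G} → {A,G,T} (+1)
site 3, node LP: L={A} ∪ P={T} → {A,T} (+1)
site 3, node DLP: D={T} ∩ LP={A,T} → {T} (+0)
site 3, node DLPS: DLP={T} ∪ S={G} → {G,T} (+1)
site 4, node LP: L={G} ∩ P={G} → {G} (+0)
site 4, node DLP: D={C} ∪ LP={G} → {C,G} (+1)
site 4, node DLPS: DLP={C,G} ∪ S={T} → {C,G,T} (+1)
site 5, node LP: L={T} ∩ P={T} → {T} (+0)
site 5, node DLP: D={A} ∪ LP={T} → {A,T} (+1)
site 5, node DLPS: DLP={A,T} ∪ S={C} → {A,C,T} (+1)
site 6, node LP: L={A} ∪ P={G} → {A,G} (+1)
site 6, node DLP: D={G} ∩ LP={A,G} → {G} (+0)
site 6, node DLPS: DLP={G} ∪ S={A} → {A,G} (+1)
site 7, node LP: L={T} ∩ P={T} → {T} (+0)
site 7, node DLP: D={T} ∩ LP={T} → {T} (+0)
site 7, node DLPS: DLP={T} ∪ S={A} → {A,T} (+1)
per-site changes: [2, 2, 2, 2, 2, 2, 2, 1]; total = 15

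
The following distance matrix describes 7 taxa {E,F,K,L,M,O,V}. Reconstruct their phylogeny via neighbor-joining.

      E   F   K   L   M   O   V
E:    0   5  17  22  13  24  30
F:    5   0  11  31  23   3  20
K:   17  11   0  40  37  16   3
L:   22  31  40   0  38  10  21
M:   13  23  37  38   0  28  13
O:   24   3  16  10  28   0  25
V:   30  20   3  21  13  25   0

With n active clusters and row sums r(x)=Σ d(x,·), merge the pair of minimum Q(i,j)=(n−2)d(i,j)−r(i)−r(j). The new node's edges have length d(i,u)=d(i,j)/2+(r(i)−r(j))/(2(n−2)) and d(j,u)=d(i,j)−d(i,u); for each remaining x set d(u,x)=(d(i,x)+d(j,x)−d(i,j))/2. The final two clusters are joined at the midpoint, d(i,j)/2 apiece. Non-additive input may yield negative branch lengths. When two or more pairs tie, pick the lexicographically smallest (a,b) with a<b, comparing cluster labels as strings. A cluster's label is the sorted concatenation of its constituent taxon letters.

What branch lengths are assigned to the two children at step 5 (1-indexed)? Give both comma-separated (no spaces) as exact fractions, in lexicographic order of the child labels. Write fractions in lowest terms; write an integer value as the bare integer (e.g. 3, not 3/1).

step 1: merge (K,V) at d=3, Q=-221; branch lengths K→27/10, V→3/10; new cluster KV
  updated: d(E,KV)=22, d(F,KV)=14, d(KV,L)=29, d(KV,M)=47/2, d(KV,O)=19
step 2: merge (L,O) at d=10, Q=-174; branch lengths L→43/4, O→-3/4; new cluster LO
  updated: d(E,LO)=18, d(F,LO)=12, d(KV,LO)=19, d(LO,M)=28
step 3: merge (E,M) at d=13, Q=-213/2; branch lengths E→19/12, M→137/12; new cluster EM
  updated: d(EM,F)=15/2, d(EM,KV)=65/4, d(EM,LO)=33/2
step 4: merge (EM,F) at d=15/2, Q=-235/4; branch lengths EM→87/16, F→33/16; new cluster EFM
  updated: d(EFM,KV)=91/8, d(EFM,LO)=21/2
step 5: merge (EFM,KV) at d=91/8, Q=-327/8; branch lengths EFM→23/16, KV→159/16; new cluster EFKMV
  updated: d(EFKMV,LO)=145/16
step 6: merge (EFKMV,LO) at d=145/16; branch lengths EFKMV→145/32, LO→145/32; new cluster EFKLMOV
final tree: ((((E:19/12,M:137/12):87/16,F:33/16):23/16,(K:27/10,V:3/10):159/16):145/32,(L:43/4,O:-3/4):145/32)
total length: 863/16

23/16,159/16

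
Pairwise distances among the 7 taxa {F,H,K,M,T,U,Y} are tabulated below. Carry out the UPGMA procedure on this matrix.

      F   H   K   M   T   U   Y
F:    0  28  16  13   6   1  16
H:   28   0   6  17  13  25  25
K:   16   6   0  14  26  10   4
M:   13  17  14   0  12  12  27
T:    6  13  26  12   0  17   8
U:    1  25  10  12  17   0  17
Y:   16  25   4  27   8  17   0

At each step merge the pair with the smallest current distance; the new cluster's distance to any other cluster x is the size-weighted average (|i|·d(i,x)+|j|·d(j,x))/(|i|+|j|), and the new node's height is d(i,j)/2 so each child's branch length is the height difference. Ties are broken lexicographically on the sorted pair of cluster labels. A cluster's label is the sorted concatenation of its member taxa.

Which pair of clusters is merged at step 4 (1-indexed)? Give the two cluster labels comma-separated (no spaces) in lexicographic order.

iteration 1: select F,U (d=1); attach at lengths (1/2, 1/2); label the merged cluster FU
  updated: d(FU,H)=53/2, d(FU,K)=13, d(FU,M)=25/2, d(FU,T)=23/2, d(FU,Y)=33/2
iteration 2: select K,Y (d=4); attach at lengths (2, 2); label the merged cluster KY
  updated: d(FU,KY)=59/4, d(H,KY)=31/2, d(KY,M)=41/2, d(KY,T)=17
iteration 3: select FU,T (d=23/2); attach at lengths (21/4, 23/4); label the merged cluster FTU
  updated: d(FTU,H)=22, d(FTU,KY)=31/2, d(FTU,M)=37/3
iteration 4: select FTU,M (d=37/3); attach at lengths (5/12, 37/6); label the merged cluster FMTU
  updated: d(FMTU,H)=83/4, d(FMTU,KY)=67/4
iteration 5: select H,KY (d=31/2); attach at lengths (31/4, 23/4); label the merged cluster HKY
  updated: d(FMTU,HKY)=217/12
iteration 6: select FMTU,HKY (d=217/12); attach at lengths (23/8, 31/24); label the merged cluster FHKMTUY
final tree: ((((F:1/2,U:1/2):21/4,T:23/4):5/12,M:37/6):23/8,(H:31/4,(K:2,Y:2):23/4):31/24)
total length: 161/4

FTU,M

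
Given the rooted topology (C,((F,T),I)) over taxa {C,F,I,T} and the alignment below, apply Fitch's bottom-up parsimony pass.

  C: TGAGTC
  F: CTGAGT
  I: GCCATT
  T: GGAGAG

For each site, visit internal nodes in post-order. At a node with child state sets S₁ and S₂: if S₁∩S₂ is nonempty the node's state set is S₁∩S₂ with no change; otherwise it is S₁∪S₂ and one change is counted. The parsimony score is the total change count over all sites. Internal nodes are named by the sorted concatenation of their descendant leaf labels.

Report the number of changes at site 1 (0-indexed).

FT@0: {C} ∪ {G} = {C,G} (union, +1)
FIT@0: {C,G} ∩ {G} = {G} (intersection, +0)
CFIT@0: {T} ∪ {G} = {G,T} (union, +1)
FT@1: {T} ∪ {G} = {G,T} (union, +1)
FIT@1: {G,T} ∪ {C} = {C,G,T} (union, +1)
CFIT@1: {G} ∩ {C,G,T} = {G} (intersection, +0)
FT@2: {G} ∪ {A} = {A,G} (union, +1)
FIT@2: {A,G} ∪ {C} = {A,C,G} (union, +1)
CFIT@2: {A} ∩ {A,C,G} = {A} (intersection, +0)
FT@3: {A} ∪ {G} = {A,G} (union, +1)
FIT@3: {A,G} ∩ {A} = {A} (intersection, +0)
CFIT@3: {G} ∪ {A} = {A,G} (union, +1)
FT@4: {G} ∪ {A} = {A,G} (union, +1)
FIT@4: {A,G} ∪ {T} = {A,G,T} (union, +1)
CFIT@4: {T} ∩ {A,G,T} = {T} (intersection, +0)
FT@5: {T} ∪ {G} = {G,T} (union, +1)
FIT@5: {G,T} ∩ {T} = {T} (intersection, +0)
CFIT@5: {C} ∪ {T} = {C,T} (union, +1)
per-site changes: [2, 2, 2, 2, 2, 2]; total = 12

2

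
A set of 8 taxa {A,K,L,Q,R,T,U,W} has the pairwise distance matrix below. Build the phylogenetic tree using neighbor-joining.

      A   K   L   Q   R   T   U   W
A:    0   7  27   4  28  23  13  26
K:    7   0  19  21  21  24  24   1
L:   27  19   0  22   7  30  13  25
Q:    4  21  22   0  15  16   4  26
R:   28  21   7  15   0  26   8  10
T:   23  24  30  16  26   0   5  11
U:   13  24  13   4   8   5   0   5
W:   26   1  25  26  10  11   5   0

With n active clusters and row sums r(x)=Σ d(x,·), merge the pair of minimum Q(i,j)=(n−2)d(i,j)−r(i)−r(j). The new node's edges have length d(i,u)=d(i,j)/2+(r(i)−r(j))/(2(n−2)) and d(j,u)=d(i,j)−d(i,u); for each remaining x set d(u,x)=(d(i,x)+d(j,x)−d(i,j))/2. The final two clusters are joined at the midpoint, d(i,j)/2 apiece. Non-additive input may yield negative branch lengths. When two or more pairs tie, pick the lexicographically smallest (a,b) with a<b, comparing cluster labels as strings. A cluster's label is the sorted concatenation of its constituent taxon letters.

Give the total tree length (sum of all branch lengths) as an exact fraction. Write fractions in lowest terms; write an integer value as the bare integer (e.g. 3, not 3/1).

step 1: merge (L,R) at d=7, Q=-216; branch lengths L→35/6, R→7/6; new cluster LR
  updated: d(A,LR)=24, d(K,LR)=33/2, d(LR,Q)=15, d(LR,T)=49/2, d(LR,U)=7, d(LR,W)=14
step 2: merge (K,W) at d=1, Q=-343/2; branch lengths K→31/20, W→-11/20; new cluster KW
  updated: d(A,KW)=16, d(KW,LR)=59/4, d(KW,Q)=23, d(KW,T)=17, d(KW,U)=14
step 3: merge (A,Q) at d=4, Q=-126; branch lengths A→17/4, Q→-1/4; new cluster AQ
  updated: d(AQ,KW)=35/2, d(AQ,LR)=35/2, d(AQ,T)=35/2, d(AQ,U)=13/2
step 4: merge (KW,LR) at d=59/4, Q=-331/4; branch lengths KW→175/24, LR→179/24; new cluster KLRW
  updated: d(AQ,KLRW)=81/8, d(KLRW,T)=107/8, d(KLRW,U)=25/8
step 5: merge (AQ,KLRW) at d=81/8, Q=-81/2; branch lengths AQ→111/16, KLRW→51/16; new cluster AKLQRW
  updated: d(AKLQRW,T)=83/8, d(AKLQRW,U)=-1/4
step 6: merge (AKLQRW,T) at d=83/8, Q=-121/8; branch lengths AKLQRW→41/16, T→125/16; new cluster AKLQRTW
  updated: d(AKLQRTW,U)=-45/16
step 7: merge (AKLQRTW,U) at d=-45/16; branch lengths AKLQRTW→-45/32, U→-45/32; new cluster AKLQRTUW
final tree: ((((A:17/4,Q:-1/4):111/16,((K:31/20,W:-11/20):175/24,(L:35/6,R:7/6):179/24):51/16):41/16,T:125/16):-45/32,U:-45/32)
total length: 711/16

711/16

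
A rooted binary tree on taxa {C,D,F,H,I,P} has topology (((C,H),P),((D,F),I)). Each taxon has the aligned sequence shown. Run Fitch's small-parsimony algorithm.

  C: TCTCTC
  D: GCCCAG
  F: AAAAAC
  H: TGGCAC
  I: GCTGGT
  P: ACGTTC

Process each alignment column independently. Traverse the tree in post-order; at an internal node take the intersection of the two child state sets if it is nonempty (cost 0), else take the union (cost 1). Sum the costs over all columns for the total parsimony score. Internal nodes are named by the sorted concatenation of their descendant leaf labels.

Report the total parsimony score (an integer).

[col 0] CH: children C:{T}, H:{T} ∩→ {T}; cost 0
[col 0] CHP: children CH:{T}, P:{A} ∪→ {A,T}; cost 1
[col 0] DF: children D:{G}, F:{A} ∪→ {A,G}; cost 1
[col 0] DFI: children DF:{A,G}, I:{G} ∩→ {G}; cost 0
[col 0] CDFHIP: children CHP:{A,T}, DFI:{G} ∪→ {A,G,T}; cost 1
[col 1] CH: children C:{C}, H:{G} ∪→ {C,G}; cost 1
[col 1] CHP: children CH:{C,G}, P:{C} ∩→ {C}; cost 0
[col 1] DF: children D:{C}, F:{A} ∪→ {A,C}; cost 1
[col 1] DFI: children DF:{A,C}, I:{C} ∩→ {C}; cost 0
[col 1] CDFHIP: children CHP:{C}, DFI:{C} ∩→ {C}; cost 0
[col 2] CH: children C:{T}, H:{G} ∪→ {G,T}; cost 1
[col 2] CHP: children CH:{G,T}, P:{G} ∩→ {G}; cost 0
[col 2] DF: children D:{C}, F:{A} ∪→ {A,C}; cost 1
[col 2] DFI: children DF:{A,C}, I:{T} ∪→ {A,C,T}; cost 1
[col 2] CDFHIP: children CHP:{G}, DFI:{A,C,T} ∪→ {A,C,G,T}; cost 1
[col 3] CH: children C:{C}, H:{C} ∩→ {C}; cost 0
[col 3] CHP: children CH:{C}, P:{T} ∪→ {C,T}; cost 1
[col 3] DF: children D:{C}, F:{A} ∪→ {A,C}; cost 1
[col 3] DFI: children DF:{A,C}, I:{G} ∪→ {A,C,G}; cost 1
[col 3] CDFHIP: children CHP:{C,T}, DFI:{A,C,G} ∩→ {C}; cost 0
[col 4] CH: children C:{T}, H:{A} ∪→ {A,T}; cost 1
[col 4] CHP: children CH:{A,T}, P:{T} ∩→ {T}; cost 0
[col 4] DF: children D:{A}, F:{A} ∩→ {A}; cost 0
[col 4] DFI: children DF:{A}, I:{G} ∪→ {A,G}; cost 1
[col 4] CDFHIP: children CHP:{T}, DFI:{A,G} ∪→ {A,G,T}; cost 1
[col 5] CH: children C:{C}, H:{C} ∩→ {C}; cost 0
[col 5] CHP: children CH:{C}, P:{C} ∩→ {C}; cost 0
[col 5] DF: children D:{G}, F:{C} ∪→ {C,G}; cost 1
[col 5] DFI: children DF:{C,G}, I:{T} ∪→ {C,G,T}; cost 1
[col 5] CDFHIP: children CHP:{C}, DFI:{C,G,T} ∩→ {C}; cost 0
per-site changes: [3, 2, 4, 3, 3, 2]; total = 17

17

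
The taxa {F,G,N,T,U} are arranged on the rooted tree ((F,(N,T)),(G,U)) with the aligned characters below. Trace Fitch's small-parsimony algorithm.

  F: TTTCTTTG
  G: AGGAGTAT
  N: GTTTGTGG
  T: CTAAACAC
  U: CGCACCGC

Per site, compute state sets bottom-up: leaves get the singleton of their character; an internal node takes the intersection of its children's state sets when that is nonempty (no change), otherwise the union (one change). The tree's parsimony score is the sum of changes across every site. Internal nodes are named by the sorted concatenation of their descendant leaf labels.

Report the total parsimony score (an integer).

NT@0: {G} ∪ {C} = {C,G} (union, +1)
FNT@0: {T} ∪ {C,G} = {C,G,T} (union, +1)
GU@0: {A} ∪ {C} = {A,C} (union, +1)
FGNTU@0: {C,G,T} ∩ {A,C} = {C} (intersection, +0)
NT@1: {T} ∩ {T} = {T} (intersection, +0)
FNT@1: {T} ∩ {T} = {T} (intersection, +0)
GU@1: {G} ∩ {G} = {G} (intersection, +0)
FGNTU@1: {T} ∪ {G} = {G,T} (union, +1)
NT@2: {T} ∪ {A} = {A,T} (union, +1)
FNT@2: {T} ∩ {A,T} = {T} (intersection, +0)
GU@2: {G} ∪ {C} = {C,G} (union, +1)
FGNTU@2: {T} ∪ {C,G} = {C,G,T} (union, +1)
NT@3: {T} ∪ {A} = {A,T} (union, +1)
FNT@3: {C} ∪ {A,T} = {A,C,T} (union, +1)
GU@3: {A} ∩ {A} = {A} (intersection, +0)
FGNTU@3: {A,C,T} ∩ {A} = {A} (intersection, +0)
NT@4: {G} ∪ {A} = {A,G} (union, +1)
FNT@4: {T} ∪ {A,G} = {A,G,T} (union, +1)
GU@4: {G} ∪ {C} = {C,G} (union, +1)
FGNTU@4: {A,G,T} ∩ {C,G} = {G} (intersection, +0)
NT@5: {T} ∪ {C} = {C,T} (union, +1)
FNT@5: {T} ∩ {C,T} = {T} (intersection, +0)
GU@5: {T} ∪ {C} = {C,T} (union, +1)
FGNTU@5: {T} ∩ {C,T} = {T} (intersection, +0)
NT@6: {G} ∪ {A} = {A,G} (union, +1)
FNT@6: {T} ∪ {A,G} = {A,G,T} (union, +1)
GU@6: {A} ∪ {G} = {A,G} (union, +1)
FGNTU@6: {A,G,T} ∩ {A,G} = {A,G} (intersection, +0)
NT@7: {G} ∪ {C} = {C,G} (union, +1)
FNT@7: {G} ∩ {C,G} = {G} (intersection, +0)
GU@7: {T} ∪ {C} = {C,T} (union, +1)
FGNTU@7: {G} ∪ {C,T} = {C,G,T} (union, +1)
per-site changes: [3, 1, 3, 2, 3, 2, 3, 3]; total = 20

20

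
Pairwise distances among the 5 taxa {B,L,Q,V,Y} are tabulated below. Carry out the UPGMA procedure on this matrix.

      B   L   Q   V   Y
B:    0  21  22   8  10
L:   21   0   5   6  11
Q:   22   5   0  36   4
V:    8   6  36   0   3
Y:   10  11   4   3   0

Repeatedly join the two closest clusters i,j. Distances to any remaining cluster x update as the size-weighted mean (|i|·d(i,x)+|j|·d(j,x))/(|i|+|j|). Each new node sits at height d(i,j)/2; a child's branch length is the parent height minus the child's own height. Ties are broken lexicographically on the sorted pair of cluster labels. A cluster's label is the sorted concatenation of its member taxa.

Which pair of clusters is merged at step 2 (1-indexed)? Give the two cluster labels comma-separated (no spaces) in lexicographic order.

L,Q

1. join V+Y (d=3) ⇒ VY; edges |V|=3/2, |Y|=3/2
  updated: d(B,VY)=9, d(L,VY)=17/2, d(Q,VY)=20
2. join L+Q (d=5) ⇒ LQ; edges |L|=5/2, |Q|=5/2
  updated: d(B,LQ)=43/2, d(LQ,VY)=57/4
3. join B+VY (d=9) ⇒ BVY; edges |B|=9/2, |VY|=3
  updated: d(BVY,LQ)=50/3
4. join BVY+LQ (d=50/3) ⇒ BLQVY; edges |BVY|=23/6, |LQ|=35/6
final tree: ((B:9/2,(V:3/2,Y:3/2):3):23/6,(L:5/2,Q:5/2):35/6)
total length: 151/6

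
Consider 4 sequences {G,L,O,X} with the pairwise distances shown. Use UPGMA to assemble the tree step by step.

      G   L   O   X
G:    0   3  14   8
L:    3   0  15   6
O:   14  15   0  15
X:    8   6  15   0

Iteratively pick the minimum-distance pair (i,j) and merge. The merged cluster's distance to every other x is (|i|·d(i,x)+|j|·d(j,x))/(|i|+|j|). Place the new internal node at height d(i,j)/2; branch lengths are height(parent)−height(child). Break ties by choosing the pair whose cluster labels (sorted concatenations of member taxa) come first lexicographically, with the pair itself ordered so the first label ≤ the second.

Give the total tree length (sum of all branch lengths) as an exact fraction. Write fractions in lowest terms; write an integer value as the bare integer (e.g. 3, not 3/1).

59/3

step 1: merge (G,L) at d=3; branch lengths G→3/2, L→3/2; new cluster GL
  updated: d(GL,O)=29/2, d(GL,X)=7
step 2: merge (GL,X) at d=7; branch lengths GL→2, X→7/2; new cluster GLX
  updated: d(GLX,O)=44/3
step 3: merge (GLX,O) at d=44/3; branch lengths GLX→23/6, O→22/3; new cluster GLOX
final tree: (((G:3/2,L:3/2):2,X:7/2):23/6,O:22/3)
total length: 59/3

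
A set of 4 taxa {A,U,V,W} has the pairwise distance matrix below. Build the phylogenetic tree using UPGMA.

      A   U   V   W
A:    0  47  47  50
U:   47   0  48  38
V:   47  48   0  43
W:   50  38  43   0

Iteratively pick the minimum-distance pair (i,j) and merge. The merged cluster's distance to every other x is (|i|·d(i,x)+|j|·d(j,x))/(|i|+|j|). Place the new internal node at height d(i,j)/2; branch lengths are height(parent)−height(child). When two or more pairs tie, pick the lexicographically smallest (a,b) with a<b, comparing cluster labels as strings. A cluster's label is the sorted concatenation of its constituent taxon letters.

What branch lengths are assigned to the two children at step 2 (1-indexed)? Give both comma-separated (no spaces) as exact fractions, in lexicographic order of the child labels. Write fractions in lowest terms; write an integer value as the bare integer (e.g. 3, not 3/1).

step 1: merge (U,W) at d=38; branch lengths U→19, W→19; new cluster UW
  updated: d(A,UW)=97/2, d(UW,V)=91/2
step 2: merge (UW,V) at d=91/2; branch lengths UW→15/4, V→91/4; new cluster UVW
  updated: d(A,UVW)=48
step 3: merge (A,UVW) at d=48; branch lengths A→24, UVW→5/4; new cluster AUVW
final tree: (A:24,((U:19,W:19):15/4,V:91/4):5/4)
total length: 359/4

15/4,91/4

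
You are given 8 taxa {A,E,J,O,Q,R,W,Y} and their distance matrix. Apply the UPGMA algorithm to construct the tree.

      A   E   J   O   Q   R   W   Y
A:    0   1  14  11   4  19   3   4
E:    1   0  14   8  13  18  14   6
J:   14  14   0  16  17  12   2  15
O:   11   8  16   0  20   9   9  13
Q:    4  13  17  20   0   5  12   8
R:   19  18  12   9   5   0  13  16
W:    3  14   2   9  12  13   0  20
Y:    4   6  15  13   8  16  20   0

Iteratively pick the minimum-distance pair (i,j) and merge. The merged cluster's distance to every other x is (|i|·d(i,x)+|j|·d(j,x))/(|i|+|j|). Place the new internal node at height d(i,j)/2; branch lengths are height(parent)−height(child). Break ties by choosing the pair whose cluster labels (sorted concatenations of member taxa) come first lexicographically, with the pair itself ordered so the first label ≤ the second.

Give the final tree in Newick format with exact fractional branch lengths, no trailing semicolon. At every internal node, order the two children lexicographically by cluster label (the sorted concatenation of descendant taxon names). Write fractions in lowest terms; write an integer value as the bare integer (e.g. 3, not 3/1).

(((((A:1/2,E:1/2):2,Y:5/2):17/6,O:16/3):59/48,(J:1,W:1):89/16):7/48,(Q:5/2,R:5/2):101/24)

step 1: merge (A,E) at d=1; branch lengths A→1/2, E→1/2; new cluster AE
  updated: d(AE,J)=14, d(AE,O)=19/2, d(AE,Q)=17/2, d(AE,R)=37/2, d(AE,W)=17/2, d(AE,Y)=5
step 2: merge (J,W) at d=2; branch lengths J→1, W→1; new cluster JW
  updated: d(AE,JW)=45/4, d(JW,O)=25/2, d(JW,Q)=29/2, d(JW,R)=25/2, d(JW,Y)=35/2
step 3: merge (AE,Y) at d=5; branch lengths AE→2, Y→5/2; new cluster AEY
  updated: d(AEY,JW)=40/3, d(AEY,O)=32/3, d(AEY,Q)=25/3, d(AEY,R)=53/3
step 4: merge (Q,R) at d=5; branch lengths Q→5/2, R→5/2; new cluster QR
  updated: d(AEY,QR)=13, d(JW,QR)=27/2, d(O,QR)=29/2
step 5: merge (AEY,O) at d=32/3; branch lengths AEY→17/6, O→16/3; new cluster AEOY
  updated: d(AEOY,JW)=105/8, d(AEOY,QR)=107/8
step 6: merge (AEOY,JW) at d=105/8; branch lengths AEOY→59/48, JW→89/16; new cluster AEJOWY
  updated: d(AEJOWY,QR)=161/12
step 7: merge (AEJOWY,QR) at d=161/12; branch lengths AEJOWY→7/48, QR→101/24; new cluster AEJOQRWY
final tree: (((((A:1/2,E:1/2):2,Y:5/2):17/6,O:16/3):59/48,(J:1,W:1):89/16):7/48,(Q:5/2,R:5/2):101/24)
total length: 509/16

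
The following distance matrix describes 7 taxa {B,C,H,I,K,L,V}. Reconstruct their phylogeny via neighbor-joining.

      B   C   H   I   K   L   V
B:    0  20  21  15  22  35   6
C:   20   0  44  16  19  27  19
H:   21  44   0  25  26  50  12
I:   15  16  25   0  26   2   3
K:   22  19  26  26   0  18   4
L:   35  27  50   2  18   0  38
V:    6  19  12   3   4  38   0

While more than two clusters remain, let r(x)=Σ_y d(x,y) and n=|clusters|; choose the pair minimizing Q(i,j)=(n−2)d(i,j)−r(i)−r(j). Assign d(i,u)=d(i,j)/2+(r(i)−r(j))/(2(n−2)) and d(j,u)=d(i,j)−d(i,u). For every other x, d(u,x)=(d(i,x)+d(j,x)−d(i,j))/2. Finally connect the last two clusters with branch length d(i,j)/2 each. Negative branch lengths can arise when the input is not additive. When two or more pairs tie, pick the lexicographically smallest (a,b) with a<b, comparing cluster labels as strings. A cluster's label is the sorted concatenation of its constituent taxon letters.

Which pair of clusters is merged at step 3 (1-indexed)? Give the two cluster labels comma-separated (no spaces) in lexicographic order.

iteration 1: select I,L (d=2, Q=-247); attach at lengths (-73/10, 93/10); label the merged cluster IL
  updated: d(B,IL)=24, d(C,IL)=41/2, d(H,IL)=73/2, d(IL,K)=21, d(IL,V)=39/2
iteration 2: select C,IL (d=41/2, Q=-162); attach at lengths (83/8, 81/8); label the merged cluster CIL
  updated: d(B,CIL)=47/4, d(CIL,H)=30, d(CIL,K)=39/4, d(CIL,V)=9
iteration 3: select CIL,K (d=39/4, Q=-93); attach at lengths (14/3, 61/12); label the merged cluster CIKL
  updated: d(B,CIKL)=12, d(CIKL,H)=185/8, d(CIKL,V)=13/8
iteration 4: select B,H (d=21, Q=-425/8); attach at lengths (199/32, 473/32); label the merged cluster BH
  updated: d(BH,CIKL)=113/16, d(BH,V)=-3/2
iteration 5: select BH,CIKL (d=113/16, Q=-115/16); attach at lengths (63/32, 163/32); label the merged cluster BCHIKL
  updated: d(BCHIKL,V)=-111/32
iteration 6: select BCHIKL,V (d=-111/32); attach at lengths (-111/64, -111/64); label the merged cluster BCHIKLV
final tree: (((B:199/32,H:473/32):63/32,((C:83/8,(I:-73/10,L:93/10):81/8):14/3,K:61/12):163/32):-111/64,V:-111/64)
total length: 1819/32

CIL,K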